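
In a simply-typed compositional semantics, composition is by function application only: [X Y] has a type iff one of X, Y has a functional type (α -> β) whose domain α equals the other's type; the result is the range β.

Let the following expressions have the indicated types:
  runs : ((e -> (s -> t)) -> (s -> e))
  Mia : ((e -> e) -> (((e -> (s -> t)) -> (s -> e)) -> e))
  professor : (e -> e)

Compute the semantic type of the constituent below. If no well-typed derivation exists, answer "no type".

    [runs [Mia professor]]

e

[Mia professor] — Mia of type ((e -> e) -> (((e -> (s -> t)) -> (s -> e)) -> e)) combines with professor of type (e -> e): type (((e -> (s -> t)) -> (s -> e)) -> e).
[runs [Mia professor]] — [Mia professor] of type (((e -> (s -> t)) -> (s -> e)) -> e) combines with runs of type ((e -> (s -> t)) -> (s -> e)): type e.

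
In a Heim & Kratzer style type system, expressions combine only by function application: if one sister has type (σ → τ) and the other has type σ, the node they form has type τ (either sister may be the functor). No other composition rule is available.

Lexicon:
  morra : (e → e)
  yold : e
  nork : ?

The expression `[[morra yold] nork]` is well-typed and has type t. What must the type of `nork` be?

At [[morra yold] nork] (required: t): [morra yold] is e, which is not a function with range t; hence nork is the functor — type (e → t).

(e → t)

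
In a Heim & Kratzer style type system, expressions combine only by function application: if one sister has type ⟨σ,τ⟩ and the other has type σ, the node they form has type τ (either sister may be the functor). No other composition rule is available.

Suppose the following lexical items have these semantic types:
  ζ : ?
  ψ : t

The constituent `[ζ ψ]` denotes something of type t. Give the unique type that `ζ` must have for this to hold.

[ζ ψ] must have type t. The sister ψ has type t; that is not a function onto t, so ζ must be the functor, of type ⟨t,t⟩.

⟨t,t⟩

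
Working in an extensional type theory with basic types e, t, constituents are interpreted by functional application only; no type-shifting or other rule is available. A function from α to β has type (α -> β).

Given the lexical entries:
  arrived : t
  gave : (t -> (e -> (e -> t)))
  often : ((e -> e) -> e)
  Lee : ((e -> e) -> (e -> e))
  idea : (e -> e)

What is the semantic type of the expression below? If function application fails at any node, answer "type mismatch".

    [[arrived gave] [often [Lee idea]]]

[arrived gave]: (t -> (e -> (e -> t))) applied to t yields (e -> (e -> t)).
[Lee idea]: ((e -> e) -> (e -> e)) applied to (e -> e) yields (e -> e).
[often [Lee idea]]: ((e -> e) -> e) applied to (e -> e) yields e.
[[arrived gave] [often [Lee idea]]]: (e -> (e -> t)) applied to e yields (e -> t).

(e -> t)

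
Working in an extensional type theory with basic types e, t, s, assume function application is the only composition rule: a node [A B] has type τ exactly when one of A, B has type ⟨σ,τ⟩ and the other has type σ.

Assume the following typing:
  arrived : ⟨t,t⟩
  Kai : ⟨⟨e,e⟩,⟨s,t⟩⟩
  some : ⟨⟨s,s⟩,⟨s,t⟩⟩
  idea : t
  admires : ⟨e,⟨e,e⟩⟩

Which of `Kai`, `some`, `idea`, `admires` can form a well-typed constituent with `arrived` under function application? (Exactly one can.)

Kai : ⟨⟨e,e⟩,⟨s,t⟩⟩ — neither side's domain matches the other.
some : ⟨⟨s,s⟩,⟨s,t⟩⟩ — neither side's domain matches the other.
idea — combines: arrived : ⟨t,t⟩ takes idea : t as argument, giving t.
admires : ⟨e,⟨e,e⟩⟩ — neither side's domain matches the other.

idea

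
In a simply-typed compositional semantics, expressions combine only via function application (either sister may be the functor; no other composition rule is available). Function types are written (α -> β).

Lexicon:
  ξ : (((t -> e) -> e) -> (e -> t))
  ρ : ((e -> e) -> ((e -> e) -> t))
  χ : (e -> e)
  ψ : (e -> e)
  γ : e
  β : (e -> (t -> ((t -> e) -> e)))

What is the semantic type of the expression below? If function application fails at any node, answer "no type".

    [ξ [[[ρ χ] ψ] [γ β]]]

(e -> t)

[ρ χ]: functor ρ : ((e -> e) -> ((e -> e) -> t)), argument χ : (e -> e); result ((e -> e) -> t).
[[ρ χ] ψ]: functor [ρ χ] : ((e -> e) -> t), argument ψ : (e -> e); result t.
[γ β]: functor β : (e -> (t -> ((t -> e) -> e))), argument γ : e; result (t -> ((t -> e) -> e)).
[[[ρ χ] ψ] [γ β]]: functor [γ β] : (t -> ((t -> e) -> e)), argument [[ρ χ] ψ] : t; result ((t -> e) -> e).
[ξ [[[ρ χ] ψ] [γ β]]]: functor ξ : (((t -> e) -> e) -> (e -> t)), argument [[[ρ χ] ψ] [γ β]] : ((t -> e) -> e); result (e -> t).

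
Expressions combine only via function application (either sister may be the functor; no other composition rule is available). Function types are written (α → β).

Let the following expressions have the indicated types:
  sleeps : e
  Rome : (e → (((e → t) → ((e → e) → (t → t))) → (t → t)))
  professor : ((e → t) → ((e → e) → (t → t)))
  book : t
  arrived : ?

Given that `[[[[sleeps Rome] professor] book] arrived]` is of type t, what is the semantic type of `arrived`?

At [[[[sleeps Rome] professor] book] arrived] (required: t): [[[sleeps Rome] professor] book] is t, which is not a function with range t; hence arrived is the functor — type (t → t).

(t → t)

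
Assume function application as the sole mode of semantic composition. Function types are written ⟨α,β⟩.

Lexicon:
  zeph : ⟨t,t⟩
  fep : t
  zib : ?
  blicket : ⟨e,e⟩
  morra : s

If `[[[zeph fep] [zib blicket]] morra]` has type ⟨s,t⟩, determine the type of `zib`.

⟨⟨e,e⟩,⟨t,⟨s,⟨s,t⟩⟩⟩⟩

For [[[zeph fep] [zib blicket]] morra] to have type ⟨s,t⟩ with morra of type s, [[zeph fep] [zib blicket]] must be the function: [[zeph fep] [zib blicket]] : ⟨s,⟨s,t⟩⟩.
For [[zeph fep] [zib blicket]] to have type ⟨s,⟨s,t⟩⟩ with [zeph fep] of type t, [zib blicket] must be the function: [zib blicket] : ⟨t,⟨s,⟨s,t⟩⟩⟩.
For [zib blicket] to have type ⟨t,⟨s,⟨s,t⟩⟩⟩ with blicket of type ⟨e,e⟩, zib must be the function: zib : ⟨⟨e,e⟩,⟨t,⟨s,⟨s,t⟩⟩⟩⟩.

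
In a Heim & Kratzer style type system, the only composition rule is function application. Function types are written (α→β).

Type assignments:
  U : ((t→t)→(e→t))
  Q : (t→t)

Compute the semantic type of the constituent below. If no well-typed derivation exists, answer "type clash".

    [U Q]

(e→t)

[U Q]: ((t→t)→(e→t)) applied to (t→t) yields (e→t).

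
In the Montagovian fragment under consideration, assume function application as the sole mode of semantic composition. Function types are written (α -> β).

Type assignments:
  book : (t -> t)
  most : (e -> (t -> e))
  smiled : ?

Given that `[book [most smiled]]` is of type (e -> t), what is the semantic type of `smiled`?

((e -> (t -> e)) -> ((t -> t) -> (e -> t)))

For [book [most smiled]] to have type (e -> t) with book of type (t -> t), [most smiled] must be the function: [most smiled] : ((t -> t) -> (e -> t)).
For [most smiled] to have type ((t -> t) -> (e -> t)) with most of type (e -> (t -> e)), smiled must be the function: smiled : ((e -> (t -> e)) -> ((t -> t) -> (e -> t))).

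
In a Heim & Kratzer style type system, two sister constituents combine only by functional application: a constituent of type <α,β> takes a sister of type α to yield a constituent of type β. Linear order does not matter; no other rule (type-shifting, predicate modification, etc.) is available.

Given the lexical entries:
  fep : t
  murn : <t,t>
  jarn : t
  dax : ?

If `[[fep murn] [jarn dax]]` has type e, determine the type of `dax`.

<t,<t,e>>

[[fep murn] [jarn dax]] must have type e. The sister [fep murn] has type t; that is not a function onto e, so [jarn dax] must be the functor, of type <t,e>.
[jarn dax] must have type <t,e>. The sister jarn has type t; that is not a function onto <t,e>, so dax must be the functor, of type <t,<t,e>>.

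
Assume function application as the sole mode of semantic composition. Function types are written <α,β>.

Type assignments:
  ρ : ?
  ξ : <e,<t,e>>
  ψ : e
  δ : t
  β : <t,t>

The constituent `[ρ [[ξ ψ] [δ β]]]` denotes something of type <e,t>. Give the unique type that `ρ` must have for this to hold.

At [ρ [[ξ ψ] [δ β]]] (required: <e,t>): [[ξ ψ] [δ β]] is e, which is not a function with range <e,t>; hence ρ is the functor — type <e,<e,t>>.

<e,<e,t>>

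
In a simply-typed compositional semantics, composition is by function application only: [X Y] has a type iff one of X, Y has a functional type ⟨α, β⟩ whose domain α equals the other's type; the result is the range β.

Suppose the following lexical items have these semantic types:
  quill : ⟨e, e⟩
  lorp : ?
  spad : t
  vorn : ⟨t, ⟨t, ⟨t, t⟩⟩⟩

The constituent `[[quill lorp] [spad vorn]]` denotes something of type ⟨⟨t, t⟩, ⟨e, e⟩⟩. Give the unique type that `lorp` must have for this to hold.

⟨⟨e, e⟩, ⟨⟨t, ⟨t, t⟩⟩, ⟨⟨t, t⟩, ⟨e, e⟩⟩⟩⟩

[[quill lorp] [spad vorn]] must have type ⟨⟨t, t⟩, ⟨e, e⟩⟩. The sister [spad vorn] has type ⟨t, ⟨t, t⟩⟩; that is not a function onto ⟨⟨t, t⟩, ⟨e, e⟩⟩, so [quill lorp] must be the functor, of type ⟨⟨t, ⟨t, t⟩⟩, ⟨⟨t, t⟩, ⟨e, e⟩⟩⟩.
[quill lorp] must have type ⟨⟨t, ⟨t, t⟩⟩, ⟨⟨t, t⟩, ⟨e, e⟩⟩⟩. The sister quill has type ⟨e, e⟩; that is not a function onto ⟨⟨t, ⟨t, t⟩⟩, ⟨⟨t, t⟩, ⟨e, e⟩⟩⟩, so lorp must be the functor, of type ⟨⟨e, e⟩, ⟨⟨t, ⟨t, t⟩⟩, ⟨⟨t, t⟩, ⟨e, e⟩⟩⟩⟩.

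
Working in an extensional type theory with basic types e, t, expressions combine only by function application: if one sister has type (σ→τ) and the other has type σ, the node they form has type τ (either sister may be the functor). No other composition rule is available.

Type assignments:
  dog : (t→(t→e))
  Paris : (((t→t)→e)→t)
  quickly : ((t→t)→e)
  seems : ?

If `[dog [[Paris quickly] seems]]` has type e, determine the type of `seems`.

For [dog [[Paris quickly] seems]] to have type e with dog of type (t→(t→e)), [[Paris quickly] seems] must be the function: [[Paris quickly] seems] : ((t→(t→e))→e).
For [[Paris quickly] seems] to have type ((t→(t→e))→e) with [Paris quickly] of type t, seems must be the function: seems : (t→((t→(t→e))→e)).

(t→((t→(t→e))→e))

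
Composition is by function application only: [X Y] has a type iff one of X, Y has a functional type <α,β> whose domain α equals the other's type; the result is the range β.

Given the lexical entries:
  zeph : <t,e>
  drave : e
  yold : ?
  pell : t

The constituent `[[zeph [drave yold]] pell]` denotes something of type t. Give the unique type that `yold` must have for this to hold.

[[zeph [drave yold]] pell] must have type t. The sister pell has type t; that is not a function onto t, so [zeph [drave yold]] must be the functor, of type <t,t>.
[zeph [drave yold]] must have type <t,t>. The sister zeph has type <t,e>; that is not a function onto <t,t>, so [drave yold] must be the functor, of type <<t,e>,<t,t>>.
[drave yold] must have type <<t,e>,<t,t>>. The sister drave has type e; that is not a function onto <<t,e>,<t,t>>, so yold must be the functor, of type <e,<<t,e>,<t,t>>>.

<e,<<t,e>,<t,t>>>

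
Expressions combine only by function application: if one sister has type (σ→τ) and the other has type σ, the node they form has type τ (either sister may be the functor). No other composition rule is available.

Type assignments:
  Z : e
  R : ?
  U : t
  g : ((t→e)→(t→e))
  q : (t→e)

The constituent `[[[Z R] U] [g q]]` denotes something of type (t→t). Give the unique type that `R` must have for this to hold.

For [[[Z R] U] [g q]] to have type (t→t) with [g q] of type (t→e), [[Z R] U] must be the function: [[Z R] U] : ((t→e)→(t→t)).
For [[Z R] U] to have type ((t→e)→(t→t)) with U of type t, [Z R] must be the function: [Z R] : (t→((t→e)→(t→t))).
For [Z R] to have type (t→((t→e)→(t→t))) with Z of type e, R must be the function: R : (e→(t→((t→e)→(t→t)))).

(e→(t→((t→e)→(t→t))))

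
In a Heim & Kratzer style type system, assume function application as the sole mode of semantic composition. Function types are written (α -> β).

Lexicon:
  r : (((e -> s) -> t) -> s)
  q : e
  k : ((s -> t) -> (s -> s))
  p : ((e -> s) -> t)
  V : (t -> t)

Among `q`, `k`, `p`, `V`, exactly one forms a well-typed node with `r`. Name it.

p

q : e — does not combine with r.
k : ((s -> t) -> (s -> s)) — does not combine with r.
p — combines: r : (((e -> s) -> t) -> s) takes p : ((e -> s) -> t) as argument, giving s.
V : (t -> t) — does not combine with r.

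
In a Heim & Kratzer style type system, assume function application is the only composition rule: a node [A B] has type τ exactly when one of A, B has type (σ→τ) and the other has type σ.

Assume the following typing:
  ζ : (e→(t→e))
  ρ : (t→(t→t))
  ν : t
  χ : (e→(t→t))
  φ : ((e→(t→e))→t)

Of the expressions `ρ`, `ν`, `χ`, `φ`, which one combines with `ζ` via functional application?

φ

ρ : (t→(t→t)) — does not combine with ζ.
ν : t — does not combine with ζ.
χ : (e→(t→t)) — does not combine with ζ.
φ — combines: φ : ((e→(t→e))→t) takes ζ : (e→(t→e)) as argument, giving t.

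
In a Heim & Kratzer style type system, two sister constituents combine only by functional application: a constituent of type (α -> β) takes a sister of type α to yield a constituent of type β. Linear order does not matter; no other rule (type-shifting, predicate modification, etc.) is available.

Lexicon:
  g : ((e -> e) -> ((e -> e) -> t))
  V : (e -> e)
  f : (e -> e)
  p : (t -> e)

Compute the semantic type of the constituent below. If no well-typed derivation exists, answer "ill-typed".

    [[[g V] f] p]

[g V]: functor g : ((e -> e) -> ((e -> e) -> t)), argument V : (e -> e); result ((e -> e) -> t).
[[g V] f]: functor [g V] : ((e -> e) -> t), argument f : (e -> e); result t.
[[[g V] f] p]: functor p : (t -> e), argument [[g V] f] : t; result e.

e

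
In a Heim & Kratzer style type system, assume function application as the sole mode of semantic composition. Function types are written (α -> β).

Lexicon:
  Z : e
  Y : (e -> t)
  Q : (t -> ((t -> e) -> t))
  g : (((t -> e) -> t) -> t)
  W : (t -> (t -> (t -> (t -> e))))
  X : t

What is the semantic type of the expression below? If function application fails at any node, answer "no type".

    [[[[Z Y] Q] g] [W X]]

(t -> (t -> e))

[Z Y]: functor Y : (e -> t), argument Z : e; result t.
[[Z Y] Q]: functor Q : (t -> ((t -> e) -> t)), argument [Z Y] : t; result ((t -> e) -> t).
[[[Z Y] Q] g]: functor g : (((t -> e) -> t) -> t), argument [[Z Y] Q] : ((t -> e) -> t); result t.
[W X]: functor W : (t -> (t -> (t -> (t -> e)))), argument X : t; result (t -> (t -> (t -> e))).
[[[[Z Y] Q] g] [W X]]: functor [W X] : (t -> (t -> (t -> e))), argument [[[Z Y] Q] g] : t; result (t -> (t -> e)).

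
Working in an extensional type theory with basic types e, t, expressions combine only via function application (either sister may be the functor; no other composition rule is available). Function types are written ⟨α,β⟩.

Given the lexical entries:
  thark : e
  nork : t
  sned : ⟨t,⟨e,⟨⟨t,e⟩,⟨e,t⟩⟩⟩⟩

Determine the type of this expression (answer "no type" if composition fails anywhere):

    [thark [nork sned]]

At [nork sned], sned : ⟨t,⟨e,⟨⟨t,e⟩,⟨e,t⟩⟩⟩⟩ takes nork : t, giving ⟨e,⟨⟨t,e⟩,⟨e,t⟩⟩⟩.
At [thark [nork sned]], [nork sned] : ⟨e,⟨⟨t,e⟩,⟨e,t⟩⟩⟩ takes thark : e, giving ⟨⟨t,e⟩,⟨e,t⟩⟩.

⟨⟨t,e⟩,⟨e,t⟩⟩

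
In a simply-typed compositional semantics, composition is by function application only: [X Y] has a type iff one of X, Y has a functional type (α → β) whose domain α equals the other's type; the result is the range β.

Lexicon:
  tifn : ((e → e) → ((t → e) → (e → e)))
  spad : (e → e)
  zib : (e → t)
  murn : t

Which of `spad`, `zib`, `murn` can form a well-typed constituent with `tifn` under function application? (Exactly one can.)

spad — combines: tifn : ((e → e) → ((t → e) → (e → e))) takes spad : (e → e) as argument, giving ((t → e) → (e → e)).
zib : (e → t) — neither side's domain matches the other.
murn : t — neither side's domain matches the other.

spad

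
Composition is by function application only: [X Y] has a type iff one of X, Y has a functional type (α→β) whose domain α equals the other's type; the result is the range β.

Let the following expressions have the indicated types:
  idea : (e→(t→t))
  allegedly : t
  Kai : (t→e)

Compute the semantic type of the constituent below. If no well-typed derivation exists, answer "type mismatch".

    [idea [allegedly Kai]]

(t→t)

[allegedly Kai] — Kai of type (t→e) combines with allegedly of type t: type e.
[idea [allegedly Kai]] — idea of type (e→(t→t)) combines with [allegedly Kai] of type e: type (t→t).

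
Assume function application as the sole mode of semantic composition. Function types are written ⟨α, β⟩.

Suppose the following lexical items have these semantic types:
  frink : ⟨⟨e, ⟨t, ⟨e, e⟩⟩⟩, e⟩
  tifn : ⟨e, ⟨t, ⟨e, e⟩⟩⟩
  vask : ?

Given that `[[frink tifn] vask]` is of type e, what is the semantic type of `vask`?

[[frink tifn] vask] must have type e. The sister [frink tifn] has type e; that is not a function onto e, so vask must be the functor, of type ⟨e, e⟩.

⟨e, e⟩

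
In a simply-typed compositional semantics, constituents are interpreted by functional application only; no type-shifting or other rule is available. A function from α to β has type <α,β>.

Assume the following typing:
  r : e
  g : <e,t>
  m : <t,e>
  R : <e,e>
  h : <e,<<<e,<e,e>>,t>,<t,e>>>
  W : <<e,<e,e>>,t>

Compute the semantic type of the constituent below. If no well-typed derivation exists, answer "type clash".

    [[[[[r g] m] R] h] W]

<t,e>

At [r g], g : <e,t> takes r : e, giving t.
At [[r g] m], m : <t,e> takes [r g] : t, giving e.
At [[[r g] m] R], R : <e,e> takes [[r g] m] : e, giving e.
At [[[[r g] m] R] h], h : <e,<<<e,<e,e>>,t>,<t,e>>> takes [[[r g] m] R] : e, giving <<<e,<e,e>>,t>,<t,e>>.
At [[[[[r g] m] R] h] W], [[[[r g] m] R] h] : <<<e,<e,e>>,t>,<t,e>> takes W : <<e,<e,e>>,t>, giving <t,e>.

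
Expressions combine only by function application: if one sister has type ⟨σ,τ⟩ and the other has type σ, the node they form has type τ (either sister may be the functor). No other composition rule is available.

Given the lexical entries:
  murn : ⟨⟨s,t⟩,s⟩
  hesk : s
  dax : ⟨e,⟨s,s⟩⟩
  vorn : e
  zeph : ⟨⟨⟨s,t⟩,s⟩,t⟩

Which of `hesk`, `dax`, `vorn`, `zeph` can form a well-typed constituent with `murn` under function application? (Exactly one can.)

zeph

hesk : s — murn needs ⟨s,t⟩; hesk needs nothing (atomic); neither fits.
dax : ⟨e,⟨s,s⟩⟩ — murn needs ⟨s,t⟩; dax needs e; neither fits.
vorn : e — murn needs ⟨s,t⟩; vorn needs nothing (atomic); neither fits.
zeph — combines: zeph : ⟨⟨⟨s,t⟩,s⟩,t⟩ takes murn : ⟨⟨s,t⟩,s⟩ as argument, giving t.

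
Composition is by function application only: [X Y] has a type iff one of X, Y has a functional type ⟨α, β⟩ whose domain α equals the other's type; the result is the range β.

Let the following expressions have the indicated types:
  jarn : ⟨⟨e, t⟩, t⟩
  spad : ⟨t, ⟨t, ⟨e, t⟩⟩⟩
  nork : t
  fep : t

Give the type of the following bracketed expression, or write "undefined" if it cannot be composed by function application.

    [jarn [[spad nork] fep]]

t

[spad nork] — spad of type ⟨t, ⟨t, ⟨e, t⟩⟩⟩ combines with nork of type t: type ⟨t, ⟨e, t⟩⟩.
[[spad nork] fep] — [spad nork] of type ⟨t, ⟨e, t⟩⟩ combines with fep of type t: type ⟨e, t⟩.
[jarn [[spad nork] fep]] — jarn of type ⟨⟨e, t⟩, t⟩ combines with [[spad nork] fep] of type ⟨e, t⟩: type t.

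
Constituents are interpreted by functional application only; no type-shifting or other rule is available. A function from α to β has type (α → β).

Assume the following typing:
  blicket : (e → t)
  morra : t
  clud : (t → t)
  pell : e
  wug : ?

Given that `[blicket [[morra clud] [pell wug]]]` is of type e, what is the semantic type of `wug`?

[blicket [[morra clud] [pell wug]]] must have type e. The sister blicket has type (e → t); that is not a function onto e, so [[morra clud] [pell wug]] must be the functor, of type ((e → t) → e).
[[morra clud] [pell wug]] must have type ((e → t) → e). The sister [morra clud] has type t; that is not a function onto ((e → t) → e), so [pell wug] must be the functor, of type (t → ((e → t) → e)).
[pell wug] must have type (t → ((e → t) → e)). The sister pell has type e; that is not a function onto (t → ((e → t) → e)), so wug must be the functor, of type (e → (t → ((e → t) → e))).

(e → (t → ((e → t) → e)))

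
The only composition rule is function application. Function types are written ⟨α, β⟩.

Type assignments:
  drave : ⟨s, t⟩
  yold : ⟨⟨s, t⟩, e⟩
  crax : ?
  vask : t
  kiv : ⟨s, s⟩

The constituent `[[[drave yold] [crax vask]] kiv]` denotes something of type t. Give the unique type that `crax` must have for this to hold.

For [[[drave yold] [crax vask]] kiv] to have type t with kiv of type ⟨s, s⟩, [[drave yold] [crax vask]] must be the function: [[drave yold] [crax vask]] : ⟨⟨s, s⟩, t⟩.
For [[drave yold] [crax vask]] to have type ⟨⟨s, s⟩, t⟩ with [drave yold] of type e, [crax vask] must be the function: [crax vask] : ⟨e, ⟨⟨s, s⟩, t⟩⟩.
For [crax vask] to have type ⟨e, ⟨⟨s, s⟩, t⟩⟩ with vask of type t, crax must be the function: crax : ⟨t, ⟨e, ⟨⟨s, s⟩, t⟩⟩⟩.

⟨t, ⟨e, ⟨⟨s, s⟩, t⟩⟩⟩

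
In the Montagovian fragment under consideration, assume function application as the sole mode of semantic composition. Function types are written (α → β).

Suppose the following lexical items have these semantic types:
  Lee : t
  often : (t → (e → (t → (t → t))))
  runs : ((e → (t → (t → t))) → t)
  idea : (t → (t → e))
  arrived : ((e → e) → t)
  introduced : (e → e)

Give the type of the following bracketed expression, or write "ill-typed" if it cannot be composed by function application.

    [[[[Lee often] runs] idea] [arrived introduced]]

[Lee often]: (t → (e → (t → (t → t)))) applied to t yields (e → (t → (t → t))).
[[Lee often] runs]: ((e → (t → (t → t))) → t) applied to (e → (t → (t → t))) yields t.
[[[Lee often] runs] idea]: (t → (t → e)) applied to t yields (t → e).
[arrived introduced]: ((e → e) → t) applied to (e → e) yields t.
[[[[Lee often] runs] idea] [arrived introduced]]: (t → e) applied to t yields e.

e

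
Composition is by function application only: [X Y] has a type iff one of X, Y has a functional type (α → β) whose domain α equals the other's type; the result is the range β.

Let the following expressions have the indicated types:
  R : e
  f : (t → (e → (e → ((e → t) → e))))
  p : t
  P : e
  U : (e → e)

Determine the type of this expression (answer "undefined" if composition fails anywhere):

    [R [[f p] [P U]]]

((e → t) → e)

[f p] — f of type (t → (e → (e → ((e → t) → e)))) combines with p of type t: type (e → (e → ((e → t) → e))).
[P U] — U of type (e → e) combines with P of type e: type e.
[[f p] [P U]] — [f p] of type (e → (e → ((e → t) → e))) combines with [P U] of type e: type (e → ((e → t) → e)).
[R [[f p] [P U]]] — [[f p] [P U]] of type (e → ((e → t) → e)) combines with R of type e: type ((e → t) → e).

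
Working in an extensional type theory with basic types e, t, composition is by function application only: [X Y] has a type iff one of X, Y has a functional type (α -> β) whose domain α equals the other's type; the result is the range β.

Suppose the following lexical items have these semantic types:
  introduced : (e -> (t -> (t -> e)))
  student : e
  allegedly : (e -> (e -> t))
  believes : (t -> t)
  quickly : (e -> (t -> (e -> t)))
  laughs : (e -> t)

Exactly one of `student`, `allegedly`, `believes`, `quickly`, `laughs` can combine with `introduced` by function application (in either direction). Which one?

student — combines: introduced : (e -> (t -> (t -> e))) takes student : e as argument, giving (t -> (t -> e)).
allegedly : (e -> (e -> t)) — no; introduced wants e, and allegedly wants e.
believes : (t -> t) — no; introduced wants e, and believes wants t.
quickly : (e -> (t -> (e -> t))) — no; introduced wants e, and quickly wants e.
laughs : (e -> t) — no; introduced wants e, and laughs wants e.

student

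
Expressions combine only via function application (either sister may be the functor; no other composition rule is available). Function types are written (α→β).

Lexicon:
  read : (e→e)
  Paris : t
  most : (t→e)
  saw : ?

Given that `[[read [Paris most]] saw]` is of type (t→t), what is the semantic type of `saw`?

At [[read [Paris most]] saw] (required: (t→t)): [read [Paris most]] is e, which is not a function with range (t→t); hence saw is the functor — type (e→(t→t)).

(e→(t→t))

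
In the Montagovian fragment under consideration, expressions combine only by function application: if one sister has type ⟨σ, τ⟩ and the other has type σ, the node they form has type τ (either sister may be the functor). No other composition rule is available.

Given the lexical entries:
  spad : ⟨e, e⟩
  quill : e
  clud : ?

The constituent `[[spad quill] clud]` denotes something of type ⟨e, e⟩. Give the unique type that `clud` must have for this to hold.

[[spad quill] clud] is required to be ⟨e, e⟩. [spad quill] : e cannot yield ⟨e, e⟩ as functor, so clud : ⟨e, ⟨e, e⟩⟩.

⟨e, ⟨e, e⟩⟩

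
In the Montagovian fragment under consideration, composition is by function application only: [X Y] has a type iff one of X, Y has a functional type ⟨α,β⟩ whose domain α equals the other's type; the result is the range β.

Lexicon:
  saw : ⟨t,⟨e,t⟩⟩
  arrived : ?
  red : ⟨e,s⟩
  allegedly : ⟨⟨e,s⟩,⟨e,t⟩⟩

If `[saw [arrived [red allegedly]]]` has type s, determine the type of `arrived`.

⟨⟨e,t⟩,⟨⟨t,⟨e,t⟩⟩,s⟩⟩

For [saw [arrived [red allegedly]]] to have type s with saw of type ⟨t,⟨e,t⟩⟩, [arrived [red allegedly]] must be the function: [arrived [red allegedly]] : ⟨⟨t,⟨e,t⟩⟩,s⟩.
For [arrived [red allegedly]] to have type ⟨⟨t,⟨e,t⟩⟩,s⟩ with [red allegedly] of type ⟨e,t⟩, arrived must be the function: arrived : ⟨⟨e,t⟩,⟨⟨t,⟨e,t⟩⟩,s⟩⟩.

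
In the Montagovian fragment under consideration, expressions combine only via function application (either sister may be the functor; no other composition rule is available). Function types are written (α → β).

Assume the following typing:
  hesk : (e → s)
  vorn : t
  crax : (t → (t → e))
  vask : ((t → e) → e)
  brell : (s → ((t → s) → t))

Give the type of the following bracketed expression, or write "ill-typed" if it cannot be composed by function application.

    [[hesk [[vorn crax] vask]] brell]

((t → s) → t)

[vorn crax] — crax of type (t → (t → e)) combines with vorn of type t: type (t → e).
[[vorn crax] vask] — vask of type ((t → e) → e) combines with [vorn crax] of type (t → e): type e.
[hesk [[vorn crax] vask]] — hesk of type (e → s) combines with [[vorn crax] vask] of type e: type s.
[[hesk [[vorn crax] vask]] brell] — brell of type (s → ((t → s) → t)) combines with [hesk [[vorn crax] vask]] of type s: type ((t → s) → t).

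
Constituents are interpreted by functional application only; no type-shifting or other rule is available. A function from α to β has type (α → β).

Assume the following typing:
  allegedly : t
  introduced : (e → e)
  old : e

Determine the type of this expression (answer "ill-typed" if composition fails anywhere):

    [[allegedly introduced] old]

ill-typed

At [allegedly introduced]: neither t nor (e → e) can take the other as argument; the node is ill-typed.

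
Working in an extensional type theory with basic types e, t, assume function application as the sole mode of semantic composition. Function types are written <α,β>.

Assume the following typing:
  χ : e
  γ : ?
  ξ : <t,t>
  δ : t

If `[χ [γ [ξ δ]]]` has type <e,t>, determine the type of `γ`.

<t,<e,<e,t>>>

At [χ [γ [ξ δ]]] (required: <e,t>): χ is e, which is not a function with range <e,t>; hence [γ [ξ δ]] is the functor — type <e,<e,t>>.
At [γ [ξ δ]] (required: <e,<e,t>>): [ξ δ] is t, which is not a function with range <e,<e,t>>; hence γ is the functor — type <t,<e,<e,t>>>.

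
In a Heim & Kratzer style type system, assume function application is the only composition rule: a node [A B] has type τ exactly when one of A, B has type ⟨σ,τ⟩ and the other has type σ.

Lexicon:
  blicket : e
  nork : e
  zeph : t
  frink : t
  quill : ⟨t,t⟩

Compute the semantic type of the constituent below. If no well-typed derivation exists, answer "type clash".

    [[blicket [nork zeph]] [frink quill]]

[nork zeph]: e and t cannot combine by function application — type clash.

type clash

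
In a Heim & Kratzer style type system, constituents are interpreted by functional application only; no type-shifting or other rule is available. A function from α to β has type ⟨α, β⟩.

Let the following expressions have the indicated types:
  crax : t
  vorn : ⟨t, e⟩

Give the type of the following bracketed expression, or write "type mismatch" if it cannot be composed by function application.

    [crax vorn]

[crax vorn] — vorn of type ⟨t, e⟩ combines with crax of type t: type e.

e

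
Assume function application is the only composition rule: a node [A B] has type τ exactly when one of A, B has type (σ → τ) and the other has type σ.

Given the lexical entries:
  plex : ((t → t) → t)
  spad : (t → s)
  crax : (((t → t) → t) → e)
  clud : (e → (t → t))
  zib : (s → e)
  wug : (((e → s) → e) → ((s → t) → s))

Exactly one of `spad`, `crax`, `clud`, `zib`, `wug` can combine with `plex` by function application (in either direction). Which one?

spad : (t → s) — no; plex wants (t → t), and spad wants t.
crax — combines: crax : (((t → t) → t) → e) takes plex : ((t → t) → t) as argument, giving e.
clud : (e → (t → t)) — no; plex wants (t → t), and clud wants e.
zib : (s → e) — no; plex wants (t → t), and zib wants s.
wug : (((e → s) → e) → ((s → t) → s)) — no; plex wants (t → t), and wug wants ((e → s) → e).

crax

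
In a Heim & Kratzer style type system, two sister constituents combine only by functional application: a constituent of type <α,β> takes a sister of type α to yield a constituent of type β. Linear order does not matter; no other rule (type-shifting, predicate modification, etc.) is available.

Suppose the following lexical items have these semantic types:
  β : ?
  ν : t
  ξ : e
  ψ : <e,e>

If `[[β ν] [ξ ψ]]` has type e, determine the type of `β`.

<t,<e,e>>

For [[β ν] [ξ ψ]] to have type e with [ξ ψ] of type e, [β ν] must be the function: [β ν] : <e,e>.
For [β ν] to have type <e,e> with ν of type t, β must be the function: β : <t,<e,e>>.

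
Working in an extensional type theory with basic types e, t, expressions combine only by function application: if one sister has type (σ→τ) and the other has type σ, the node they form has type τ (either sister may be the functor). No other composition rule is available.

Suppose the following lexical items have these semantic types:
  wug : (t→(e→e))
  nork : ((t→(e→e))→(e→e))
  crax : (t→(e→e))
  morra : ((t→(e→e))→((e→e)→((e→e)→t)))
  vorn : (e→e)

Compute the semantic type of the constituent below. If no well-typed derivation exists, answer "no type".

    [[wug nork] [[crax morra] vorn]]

t

[wug nork]: ((t→(e→e))→(e→e)) applied to (t→(e→e)) yields (e→e).
[crax morra]: ((t→(e→e))→((e→e)→((e→e)→t))) applied to (t→(e→e)) yields ((e→e)→((e→e)→t)).
[[crax morra] vorn]: ((e→e)→((e→e)→t)) applied to (e→e) yields ((e→e)→t).
[[wug nork] [[crax morra] vorn]]: ((e→e)→t) applied to (e→e) yields t.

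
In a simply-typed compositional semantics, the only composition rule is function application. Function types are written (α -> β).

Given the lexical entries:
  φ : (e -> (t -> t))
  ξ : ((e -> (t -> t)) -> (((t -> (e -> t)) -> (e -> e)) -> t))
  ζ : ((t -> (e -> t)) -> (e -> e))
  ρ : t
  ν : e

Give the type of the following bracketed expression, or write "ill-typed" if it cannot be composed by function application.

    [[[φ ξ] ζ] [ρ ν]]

At [φ ξ], ξ : ((e -> (t -> t)) -> (((t -> (e -> t)) -> (e -> e)) -> t)) takes φ : (e -> (t -> t)), giving (((t -> (e -> t)) -> (e -> e)) -> t).
At [[φ ξ] ζ], [φ ξ] : (((t -> (e -> t)) -> (e -> e)) -> t) takes ζ : ((t -> (e -> t)) -> (e -> e)), giving t.
[ρ ν]: t with e — neither is a function whose domain matches the other; composition fails here.

ill-typed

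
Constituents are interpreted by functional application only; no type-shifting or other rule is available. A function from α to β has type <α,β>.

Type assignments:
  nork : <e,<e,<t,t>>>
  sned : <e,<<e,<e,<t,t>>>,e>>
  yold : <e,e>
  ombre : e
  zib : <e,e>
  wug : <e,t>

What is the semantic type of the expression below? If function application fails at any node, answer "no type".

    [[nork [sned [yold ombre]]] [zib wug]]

At [yold ombre], yold : <e,e> takes ombre : e, giving e.
At [sned [yold ombre]], sned : <e,<<e,<e,<t,t>>>,e>> takes [yold ombre] : e, giving <<e,<e,<t,t>>>,e>.
At [nork [sned [yold ombre]]], [sned [yold ombre]] : <<e,<e,<t,t>>>,e> takes nork : <e,<e,<t,t>>>, giving e.
[zib wug]: <e,e> with <e,t> — neither is a function whose domain matches the other; composition fails here.

no type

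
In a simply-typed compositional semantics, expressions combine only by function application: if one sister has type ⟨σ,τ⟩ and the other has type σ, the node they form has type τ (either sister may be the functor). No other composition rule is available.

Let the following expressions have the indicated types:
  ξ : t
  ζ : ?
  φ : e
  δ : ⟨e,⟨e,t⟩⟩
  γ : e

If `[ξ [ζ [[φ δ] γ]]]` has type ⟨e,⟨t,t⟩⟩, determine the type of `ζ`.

At [ξ [ζ [[φ δ] γ]]] (required: ⟨e,⟨t,t⟩⟩): ξ is t, which is not a function with range ⟨e,⟨t,t⟩⟩; hence [ζ [[φ δ] γ]] is the functor — type ⟨t,⟨e,⟨t,t⟩⟩⟩.
At [ζ [[φ δ] γ]] (required: ⟨t,⟨e,⟨t,t⟩⟩⟩): [[φ δ] γ] is t, which is not a function with range ⟨t,⟨e,⟨t,t⟩⟩⟩; hence ζ is the functor — type ⟨t,⟨t,⟨e,⟨t,t⟩⟩⟩⟩.

⟨t,⟨t,⟨e,⟨t,t⟩⟩⟩⟩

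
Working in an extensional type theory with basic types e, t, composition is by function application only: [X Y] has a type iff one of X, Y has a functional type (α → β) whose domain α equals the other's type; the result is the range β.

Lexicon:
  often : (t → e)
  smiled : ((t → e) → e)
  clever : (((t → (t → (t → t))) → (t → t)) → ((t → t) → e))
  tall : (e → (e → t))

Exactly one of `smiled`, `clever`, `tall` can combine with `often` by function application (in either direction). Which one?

smiled — combines: smiled : ((t → e) → e) takes often : (t → e) as argument, giving e.
clever : (((t → (t → (t → t))) → (t → t)) → ((t → t) → e)) — neither side's domain matches the other.
tall : (e → (e → t)) — neither side's domain matches the other.

smiled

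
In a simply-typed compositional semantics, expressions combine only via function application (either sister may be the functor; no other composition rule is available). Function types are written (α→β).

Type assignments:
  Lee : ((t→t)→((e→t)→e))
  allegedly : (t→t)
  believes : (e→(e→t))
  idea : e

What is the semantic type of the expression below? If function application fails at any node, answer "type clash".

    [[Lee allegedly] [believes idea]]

At [Lee allegedly], Lee : ((t→t)→((e→t)→e)) takes allegedly : (t→t), giving ((e→t)→e).
At [believes idea], believes : (e→(e→t)) takes idea : e, giving (e→t).
At [[Lee allegedly] [believes idea]], [Lee allegedly] : ((e→t)→e) takes [believes idea] : (e→t), giving e.

e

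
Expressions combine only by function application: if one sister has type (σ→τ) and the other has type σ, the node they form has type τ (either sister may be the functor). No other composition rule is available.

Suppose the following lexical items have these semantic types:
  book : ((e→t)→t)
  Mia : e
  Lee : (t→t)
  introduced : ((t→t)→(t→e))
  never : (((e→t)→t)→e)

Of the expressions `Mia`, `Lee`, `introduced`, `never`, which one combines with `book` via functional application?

never

Mia : e — book needs (e→t); Mia needs nothing (atomic); neither fits.
Lee : (t→t) — book needs (e→t); Lee needs t; neither fits.
introduced : ((t→t)→(t→e)) — book needs (e→t); introduced needs (t→t); neither fits.
never — combines: never : (((e→t)→t)→e) takes book : ((e→t)→t) as argument, giving e.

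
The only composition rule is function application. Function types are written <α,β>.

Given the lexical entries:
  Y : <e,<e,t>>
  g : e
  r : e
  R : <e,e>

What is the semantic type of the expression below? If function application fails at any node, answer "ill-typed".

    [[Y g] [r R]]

t

At [Y g], Y : <e,<e,t>> takes g : e, giving <e,t>.
At [r R], R : <e,e> takes r : e, giving e.
At [[Y g] [r R]], [Y g] : <e,t> takes [r R] : e, giving t.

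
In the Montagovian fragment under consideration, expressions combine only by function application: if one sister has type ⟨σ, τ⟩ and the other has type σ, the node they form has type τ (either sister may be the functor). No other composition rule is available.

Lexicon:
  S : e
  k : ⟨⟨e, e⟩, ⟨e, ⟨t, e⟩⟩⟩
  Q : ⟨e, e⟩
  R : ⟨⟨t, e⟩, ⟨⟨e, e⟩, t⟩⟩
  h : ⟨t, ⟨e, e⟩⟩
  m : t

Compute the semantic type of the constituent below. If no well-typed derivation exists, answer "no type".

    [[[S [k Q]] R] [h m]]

t

[k Q]: ⟨⟨e, e⟩, ⟨e, ⟨t, e⟩⟩⟩ applied to ⟨e, e⟩ yields ⟨e, ⟨t, e⟩⟩.
[S [k Q]]: ⟨e, ⟨t, e⟩⟩ applied to e yields ⟨t, e⟩.
[[S [k Q]] R]: ⟨⟨t, e⟩, ⟨⟨e, e⟩, t⟩⟩ applied to ⟨t, e⟩ yields ⟨⟨e, e⟩, t⟩.
[h m]: ⟨t, ⟨e, e⟩⟩ applied to t yields ⟨e, e⟩.
[[[S [k Q]] R] [h m]]: ⟨⟨e, e⟩, t⟩ applied to ⟨e, e⟩ yields t.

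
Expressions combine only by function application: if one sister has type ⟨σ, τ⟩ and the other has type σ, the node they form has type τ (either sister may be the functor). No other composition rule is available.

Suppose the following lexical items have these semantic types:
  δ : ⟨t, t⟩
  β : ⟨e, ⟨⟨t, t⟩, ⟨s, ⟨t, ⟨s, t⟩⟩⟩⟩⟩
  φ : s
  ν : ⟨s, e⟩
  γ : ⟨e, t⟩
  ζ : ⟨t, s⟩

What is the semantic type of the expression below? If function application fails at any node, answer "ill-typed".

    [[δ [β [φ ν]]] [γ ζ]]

[φ ν]: ν is ⟨s, e⟩, φ is s; result e.
[β [φ ν]]: β is ⟨e, ⟨⟨t, t⟩, ⟨s, ⟨t, ⟨s, t⟩⟩⟩⟩⟩, [φ ν] is e; result ⟨⟨t, t⟩, ⟨s, ⟨t, ⟨s, t⟩⟩⟩⟩.
[δ [β [φ ν]]]: [β [φ ν]] is ⟨⟨t, t⟩, ⟨s, ⟨t, ⟨s, t⟩⟩⟩⟩, δ is ⟨t, t⟩; result ⟨s, ⟨t, ⟨s, t⟩⟩⟩.
[γ ζ]: ⟨e, t⟩ and ⟨t, s⟩ cannot combine by function application — type clash.

ill-typed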